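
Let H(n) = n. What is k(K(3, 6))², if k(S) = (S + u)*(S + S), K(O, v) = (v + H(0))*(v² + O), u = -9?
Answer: 11088090000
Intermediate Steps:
K(O, v) = v*(O + v²) (K(O, v) = (v + 0)*(v² + O) = v*(O + v²))
k(S) = 2*S*(-9 + S) (k(S) = (S - 9)*(S + S) = (-9 + S)*(2*S) = 2*S*(-9 + S))
k(K(3, 6))² = (2*(6*(3 + 6²))*(-9 + 6*(3 + 6²)))² = (2*(6*(3 + 36))*(-9 + 6*(3 + 36)))² = (2*(6*39)*(-9 + 6*39))² = (2*234*(-9 + 234))² = (2*234*225)² = 105300² = 11088090000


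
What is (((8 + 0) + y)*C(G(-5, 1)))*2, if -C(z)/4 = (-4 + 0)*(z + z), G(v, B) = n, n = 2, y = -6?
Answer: 256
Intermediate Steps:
G(v, B) = 2
C(z) = 32*z (C(z) = -4*(-4 + 0)*(z + z) = -(-16)*2*z = -(-32)*z = 32*z)
(((8 + 0) + y)*C(G(-5, 1)))*2 = (((8 + 0) - 6)*(32*2))*2 = ((8 - 6)*64)*2 = (2*64)*2 = 128*2 = 256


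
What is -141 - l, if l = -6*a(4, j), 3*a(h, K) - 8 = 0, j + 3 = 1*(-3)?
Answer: -125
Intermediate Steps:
j = -6 (j = -3 + 1*(-3) = -3 - 3 = -6)
a(h, K) = 8/3 (a(h, K) = 8/3 + (1/3)*0 = 8/3 + 0 = 8/3)
l = -16 (l = -6*8/3 = -16)
-141 - l = -141 - 1*(-16) = -141 + 16 = -125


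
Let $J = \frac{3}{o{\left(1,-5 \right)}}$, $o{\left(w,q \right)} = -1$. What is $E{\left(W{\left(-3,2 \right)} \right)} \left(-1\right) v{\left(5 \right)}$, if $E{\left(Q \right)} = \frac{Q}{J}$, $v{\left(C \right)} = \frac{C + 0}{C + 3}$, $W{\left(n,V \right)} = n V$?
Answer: $- \frac{5}{4} \approx -1.25$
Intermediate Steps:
$W{\left(n,V \right)} = V n$
$v{\left(C \right)} = \frac{C}{3 + C}$
$J = -3$ ($J = \frac{3}{-1} = 3 \left(-1\right) = -3$)
$E{\left(Q \right)} = - \frac{Q}{3}$ ($E{\left(Q \right)} = \frac{Q}{-3} = Q \left(- \frac{1}{3}\right) = - \frac{Q}{3}$)
$E{\left(W{\left(-3,2 \right)} \right)} \left(-1\right) v{\left(5 \right)} = - \frac{2 \left(-3\right)}{3} \left(-1\right) \frac{5}{3 + 5} = \left(- \frac{1}{3}\right) \left(-6\right) \left(-1\right) \frac{5}{8} = 2 \left(-1\right) 5 \cdot \frac{1}{8} = \left(-2\right) \frac{5}{8} = - \frac{5}{4}$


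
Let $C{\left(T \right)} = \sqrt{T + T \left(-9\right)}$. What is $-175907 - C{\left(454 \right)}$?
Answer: $-175907 - 4 i \sqrt{227} \approx -1.7591 \cdot 10^{5} - 60.266 i$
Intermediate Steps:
$C{\left(T \right)} = 2 \sqrt{2} \sqrt{- T}$ ($C{\left(T \right)} = \sqrt{T - 9 T} = \sqrt{- 8 T} = 2 \sqrt{2} \sqrt{- T}$)
$-175907 - C{\left(454 \right)} = -175907 - 2 \sqrt{2} \sqrt{\left(-1\right) 454} = -175907 - 2 \sqrt{2} \sqrt{-454} = -175907 - 2 \sqrt{2} i \sqrt{454} = -175907 - 4 i \sqrt{227}$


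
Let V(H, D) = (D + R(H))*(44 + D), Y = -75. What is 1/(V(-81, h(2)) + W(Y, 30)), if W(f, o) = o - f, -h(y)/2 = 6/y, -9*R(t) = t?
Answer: 1/219 ≈ 0.0045662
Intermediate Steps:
R(t) = -t/9
h(y) = -12/y
V(H, D) = (44 + D)*(D - H/9) (V(H, D) = (D - H/9)*(44 + D) = (44 + D)*(D - H/9))
1/(V(-81, h(2)) + W(Y, 30)) = 1/(((-12/2)² + 44*(-12/2) - 44/9*(-81) - ⅑*(-12/2)*(-81)) + (30 - 1*(-75))) = 1/(((-12*½)² + 44*(-12*½) + 396 - ⅑*(-12*½)*(-81)) + (30 + 75)) = 1/(((-6)² + 44*(-6) + 396 - ⅑*(-6)*(-81)) + 105) = 1/((36 - 264 + 396 - 54) + 105) = 1/(114 + 105) = 1/219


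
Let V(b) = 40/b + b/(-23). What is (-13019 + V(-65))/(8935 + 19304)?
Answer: -1297340/2814487 ≈ -0.46095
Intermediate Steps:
V(b) = 40/b - b/23 (V(b) = 40/b + b*(-1/23) = 40/b - b/23)
(-13019 + V(-65))/(8935 + 19304) = (-13019 + (40/(-65) - 1/23*(-65)))/(8935 + 19304) = (-13019 + (40*(-1/65) + 65/23))/28239 = (-13019 + (-8/13 + 65/23))*(1/28239) = (-13019 + 661/299)*(1/28239) = -3892020/299*1/28239 = -1297340/2814487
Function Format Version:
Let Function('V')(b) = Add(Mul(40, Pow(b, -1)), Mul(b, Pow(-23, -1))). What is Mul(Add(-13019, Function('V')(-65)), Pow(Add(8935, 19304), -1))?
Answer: Rational(-1297340, 2814487) ≈ -0.46095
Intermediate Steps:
Function('V')(b) = Add(Mul(40, Pow(b, -1)), Mul(Rational(-1, 23), b)) (Function('V')(b) = Add(Mul(40, Pow(b, -1)), Mul(b, Rational(-1, 23))) = Add(Mul(40, Pow(b, -1)), Mul(Rational(-1, 23), b)))
Mul(Add(-13019, Function('V')(-65)), Pow(Add(8935, 19304), -1)) = Mul(Add(-13019, Add(Mul(40, Pow(-65, -1)), Mul(Rational(-1, 23), -65))), Pow(Add(8935, 19304), -1)) = Mul(Add(-13019, Add(Mul(40, Rational(-1, 65)), Rational(65, 23))), Pow(28239, -1)) = Mul(Add(-13019, Add(Rational(-8, 13), Rational(65, 23))), Rational(1, 28239)) = Mul(Add(-13019, Rational(661, 299)), Rational(1, 28239)) = Mul(Rational(-3892020, 299), Rational(1, 28239)) = Rational(-1297340, 2814487)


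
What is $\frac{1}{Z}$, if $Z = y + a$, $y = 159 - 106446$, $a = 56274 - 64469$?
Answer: $- \frac{1}{114482} \approx -8.735 \cdot 10^{-6}$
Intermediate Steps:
$a = -8195$
$y = -106287$ ($y = 159 - 106446 = -106287$)
$Z = -114482$ ($Z = -106287 - 8195 = -114482$)
$\frac{1}{Z} = \frac{1}{-114482} = - \frac{1}{114482}$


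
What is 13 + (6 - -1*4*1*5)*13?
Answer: 351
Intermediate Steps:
13 + (6 - -1*4*1*5)*13 = 13 + (6 - (-4*1)*5)*13 = 13 + (6 - (-4)*5)*13 = 13 + (6 - 1*(-20))*13 = 13 + (6 + 20)*13 = 13 + 26*13 = 13 + 338 = 351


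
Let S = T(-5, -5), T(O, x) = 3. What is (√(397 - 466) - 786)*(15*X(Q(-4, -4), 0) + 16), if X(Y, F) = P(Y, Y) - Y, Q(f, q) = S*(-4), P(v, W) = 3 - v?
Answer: -330906 + 421*I*√69 ≈ -3.3091e+5 + 3497.1*I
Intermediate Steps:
S = 3
Q(f, q) = -12 (Q(f, q) = 3*(-4) = -12)
X(Y, F) = 3 - 2*Y (X(Y, F) = (3 - Y) - Y = 3 - 2*Y)
(√(397 - 466) - 786)*(15*X(Q(-4, -4), 0) + 16) = (√(397 - 466) - 786)*(15*(3 - 2*(-12)) + 16) = (√(-69) - 786)*(15*(3 + 24) + 16) = (I*√69 - 786)*(15*27 + 16) = (-786 + I*√69)*(405 + 16) = (-786 + I*√69)*421 = -330906 + 421*I*√69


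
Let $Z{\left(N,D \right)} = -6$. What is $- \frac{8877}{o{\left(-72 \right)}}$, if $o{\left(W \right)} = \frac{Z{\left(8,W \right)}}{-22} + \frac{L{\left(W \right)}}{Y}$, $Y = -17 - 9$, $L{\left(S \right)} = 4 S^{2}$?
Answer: $\frac{423137}{38003} \approx 11.134$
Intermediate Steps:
$Y = -26$
$o{\left(W \right)} = \frac{3}{11} - \frac{2 W^{2}}{13}$ ($o{\left(W \right)} = - \frac{6}{-22} + \frac{4 W^{2}}{-26} = \left(-6\right) \left(- \frac{1}{22}\right) + 4 W^{2} \left(- \frac{1}{26}\right) = \frac{3}{11} - \frac{2 W^{2}}{13}$)
$- \frac{8877}{o{\left(-72 \right)}} = - \frac{8877}{\frac{3}{11} - \frac{2 \left(-72\right)^{2}}{13}} = - \frac{8877}{\frac{3}{11} - \frac{10368}{13}} = - \frac{8877}{- \frac{114009}{143}} = \left(-8877\right) \left(- \frac{143}{114009}\right) = \frac{423137}{38003}$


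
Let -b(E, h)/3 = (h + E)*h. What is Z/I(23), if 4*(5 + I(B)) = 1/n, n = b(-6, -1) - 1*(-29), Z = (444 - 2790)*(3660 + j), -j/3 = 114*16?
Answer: -45343488/53 ≈ -8.5554e+5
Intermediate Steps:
b(E, h) = -3*h*(E + h) (b(E, h) = -3*(h + E)*h = -3*(E + h)*h = -3*h*(E + h))
j = -5472 (j = -342*16 = -3*1824 = -5472)
Z = 4250952 (Z = (444 - 2790)*(3660 - 5472) = -2346*(-1812) = 4250952)
n = 8 (n = -3*(-1)*(-6 - 1) - 1*(-29) = -3*(-1)*(-7) + 29 = -21 + 29 = 8)
I(B) = -159/32 (I(B) = -5 + (1/4)/8 = -5 + (1/4)*(1/8) = -5 + 1/32 = -159/32)
Z/I(23) = 4250952/(-159/32) = 4250952*(-32/159) = -45343488/53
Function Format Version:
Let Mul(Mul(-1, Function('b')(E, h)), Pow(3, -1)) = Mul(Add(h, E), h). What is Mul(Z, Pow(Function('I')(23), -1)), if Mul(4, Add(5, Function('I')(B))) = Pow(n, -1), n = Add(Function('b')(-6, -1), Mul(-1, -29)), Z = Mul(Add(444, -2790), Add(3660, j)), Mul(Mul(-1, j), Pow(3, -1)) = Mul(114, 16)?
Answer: Rational(-45343488, 53) ≈ -8.5554e+5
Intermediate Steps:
Function('b')(E, h) = Mul(-3, h, Add(E, h)) (Function('b')(E, h) = Mul(-3, Mul(Add(h, E), h)) = Mul(-3, Mul(Add(E, h), h)) = Mul(-3, Mul(h, Add(E, h))) = Mul(-3, h, Add(E, h)))
j = -5472 (j = Mul(-3, Mul(114, 16)) = Mul(-3, 1824) = -5472)
Z = 4250952 (Z = Mul(Add(444, -2790), Add(3660, -5472)) = Mul(-2346, -1812) = 4250952)
n = 8 (n = Add(Mul(-3, -1, Add(-6, -1)), Mul(-1, -29)) = Add(Mul(-3, -1, -7), 29) = Add(-21, 29) = 8)
Function('I')(B) = Rational(-159, 32) (Function('I')(B) = Add(-5, Mul(Rational(1, 4), Pow(8, -1))) = Add(-5, Mul(Rational(1, 4), Rational(1, 8))) = Add(-5, Rational(1, 32)) = Rational(-159, 32))
Mul(Z, Pow(Function('I')(23), -1)) = Mul(4250952, Pow(Rational(-159, 32), -1)) = Mul(4250952, Rational(-32, 159)) = Rational(-45343488, 53)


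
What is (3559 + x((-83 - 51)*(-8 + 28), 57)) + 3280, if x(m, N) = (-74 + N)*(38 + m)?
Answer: 51753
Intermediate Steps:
(3559 + x((-83 - 51)*(-8 + 28), 57)) + 3280 = (3559 + (-2812 - 74*(-83 - 51)*(-8 + 28) + 38*57 + 57*((-83 - 51)*(-8 + 28)))) + 3280 = (3559 + (-2812 - (-9916)*20 + 2166 + 57*(-134*20))) + 3280 = (3559 + (-2812 - 74*(-2680) + 2166 + 57*(-2680))) + 3280 = (3559 + (-2812 + 198320 + 2166 - 152760)) + 3280 = (3559 + 44914) + 3280 = 48473 + 3280 = 51753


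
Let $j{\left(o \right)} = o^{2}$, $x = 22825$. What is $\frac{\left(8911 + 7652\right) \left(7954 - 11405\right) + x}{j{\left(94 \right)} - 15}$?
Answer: $- \frac{57136088}{8821} \approx -6477.3$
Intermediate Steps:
$\frac{\left(8911 + 7652\right) \left(7954 - 11405\right) + x}{j{\left(94 \right)} - 15} = \frac{\left(8911 + 7652\right) \left(7954 - 11405\right) + 22825}{94^{2} - 15} = \frac{16563 \left(-3451\right) + 22825}{8836 - 15} = \frac{-57158913 + 22825}{8821} = \left(-57136088\right) \frac{1}{8821} = - \frac{57136088}{8821}$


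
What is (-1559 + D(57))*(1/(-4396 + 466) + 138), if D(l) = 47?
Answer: -136669428/655 ≈ -2.0866e+5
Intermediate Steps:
(-1559 + D(57))*(1/(-4396 + 466) + 138) = (-1559 + 47)*(1/(-4396 + 466) + 138) = -1512*(1/(-3930) + 138) = -1512*(-1/3930 + 138) = -1512*542339/3930 = -136669428/655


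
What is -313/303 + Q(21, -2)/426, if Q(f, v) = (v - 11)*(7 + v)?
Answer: -51011/43026 ≈ -1.1856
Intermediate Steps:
Q(f, v) = (-11 + v)*(7 + v)
-313/303 + Q(21, -2)/426 = -313/303 + (-77 + (-2)**2 - 4*(-2))/426 = -313*1/303 + (-77 + 4 + 8)*(1/426) = -313/303 - 65*1/426 = -313/303 - 65/426 = -51011/43026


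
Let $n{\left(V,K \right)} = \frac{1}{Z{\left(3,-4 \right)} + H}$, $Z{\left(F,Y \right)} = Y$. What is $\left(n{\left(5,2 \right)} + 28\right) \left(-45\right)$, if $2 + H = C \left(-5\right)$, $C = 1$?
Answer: $- \frac{13815}{11} \approx -1255.9$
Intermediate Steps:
$H = -7$ ($H = -2 + 1 \left(-5\right) = -2 - 5 = -7$)
$n{\left(V,K \right)} = - \frac{1}{11}$ ($n{\left(V,K \right)} = \frac{1}{-4 - 7} = \frac{1}{-11} = - \frac{1}{11}$)
$\left(n{\left(5,2 \right)} + 28\right) \left(-45\right) = \left(- \frac{1}{11} + 28\right) \left(-45\right) = \frac{307}{11} \left(-45\right) = - \frac{13815}{11}$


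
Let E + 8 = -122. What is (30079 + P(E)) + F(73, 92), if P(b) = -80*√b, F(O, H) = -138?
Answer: 29941 - 80*I*√130 ≈ 29941.0 - 912.14*I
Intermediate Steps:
E = -130 (E = -8 - 122 = -130)
(30079 + P(E)) + F(73, 92) = (30079 - 80*I*√130) - 138 = 29941 - 80*I*√130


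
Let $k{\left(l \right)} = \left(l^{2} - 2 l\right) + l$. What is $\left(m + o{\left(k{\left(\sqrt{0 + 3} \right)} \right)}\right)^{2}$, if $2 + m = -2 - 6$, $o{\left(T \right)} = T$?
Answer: $52 + 14 \sqrt{3} \approx 76.249$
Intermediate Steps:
$k{\left(l \right)} = l^{2} - l$
$m = -10$ ($m = -2 - 8 = -10$)
$\left(m + o{\left(k{\left(\sqrt{0 + 3} \right)} \right)}\right)^{2} = \left(-10 + \sqrt{0 + 3} \left(-1 + \sqrt{0 + 3}\right)\right)^{2} = \left(-10 + \sqrt{3} \left(-1 + \sqrt{3}\right)\right)^{2}$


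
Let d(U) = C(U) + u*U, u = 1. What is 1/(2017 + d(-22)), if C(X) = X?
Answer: 1/1973 ≈ 0.00050684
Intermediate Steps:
d(U) = 2*U (d(U) = U + 1*U = U + U = 2*U)
1/(2017 + d(-22)) = 1/(2017 + 2*(-22)) = 1/(2017 - 44) = 1/1973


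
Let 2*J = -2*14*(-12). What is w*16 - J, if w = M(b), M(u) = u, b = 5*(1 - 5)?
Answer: -488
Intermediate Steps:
b = -20 (b = 5*(-4) = -20)
J = 168 (J = (-2*14*(-12))/2 = (-28*(-12))/2 = (½)*336 = 168)
w = -20
w*16 - J = -20*16 - 1*168 = -320 - 168 = -488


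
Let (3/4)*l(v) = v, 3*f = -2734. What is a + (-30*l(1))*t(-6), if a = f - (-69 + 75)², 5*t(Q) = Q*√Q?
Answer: -2842/3 + 48*I*√6 ≈ -947.33 + 117.58*I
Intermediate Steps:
f = -2734/3 (f = (⅓)*(-2734) = -2734/3 ≈ -911.33)
l(v) = 4*v/3
t(Q) = Q^(3/2)/5 (t(Q) = (Q*√Q)/5 = Q^(3/2)/5)
a = -2842/3 (a = -2734/3 - (-69 + 75)² = -2734/3 - 1*6² = -2734/3 - 1*36 = -2734/3 - 36 = -2842/3 ≈ -947.33)
a + (-30*l(1))*t(-6) = -2842/3 + (-40)*((-6)^(3/2)/5) = -2842/3 + (-30*4/3)*((-6*I*√6)/5) = -2842/3 - (-48)*I*√6 = -2842/3 + 48*I*√6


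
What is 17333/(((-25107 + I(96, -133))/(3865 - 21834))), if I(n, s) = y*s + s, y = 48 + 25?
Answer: 311456677/34949 ≈ 8911.8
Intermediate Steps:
y = 73
I(n, s) = 74*s (I(n, s) = 73*s + s = 74*s)
17333/(((-25107 + I(96, -133))/(3865 - 21834))) = 17333/(((-25107 + 74*(-133))/(3865 - 21834))) = 17333/(((-25107 - 9842)/(-17969))) = 17333/((-34949*(-1/17969))) = 17333/(34949/17969) = 17333*(17969/34949) = 311456677/34949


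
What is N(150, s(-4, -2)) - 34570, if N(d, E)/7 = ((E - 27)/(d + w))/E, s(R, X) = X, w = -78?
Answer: -4977877/144 ≈ -34569.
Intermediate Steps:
N(d, E) = 7*(-27 + E)/(E*(-78 + d)) (N(d, E) = 7*(((E - 27)/(d - 78))/E) = 7*(((-27 + E)/(-78 + d))/E) = 7*((-27 + E)/(E*(-78 + d))) = 7*(-27 + E)/(E*(-78 + d)))
N(150, s(-4, -2)) - 34570 = 7*(-27 - 2)/(-2*(-78 + 150)) - 34570 = 7*(-½)*(-29)/72 - 34570 = 7*(-½)*(1/72)*(-29) - 34570 = 203/144 - 34570 = -4977877/144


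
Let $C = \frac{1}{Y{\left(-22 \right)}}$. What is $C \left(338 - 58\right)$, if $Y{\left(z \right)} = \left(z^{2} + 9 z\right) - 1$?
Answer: $\frac{56}{57} \approx 0.98246$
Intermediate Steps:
$Y{\left(z \right)} = -1 + z^{2} + 9 z$
$C = \frac{1}{285}$ ($C = \frac{1}{-1 + \left(-22\right)^{2} + 9 \left(-22\right)} = \frac{1}{-1 + 484 - 198} = \frac{1}{285} \approx 0.0035088$)
$C \left(338 - 58\right) = \frac{338 - 58}{285} = \frac{1}{285} \cdot 280 = \frac{56}{57}$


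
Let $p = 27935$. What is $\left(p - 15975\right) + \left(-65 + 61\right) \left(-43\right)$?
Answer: $12132$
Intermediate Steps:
$\left(p - 15975\right) + \left(-65 + 61\right) \left(-43\right) = \left(27935 - 15975\right) + \left(-65 + 61\right) \left(-43\right) = 11960 - -172 = 11960 + 172 = 12132$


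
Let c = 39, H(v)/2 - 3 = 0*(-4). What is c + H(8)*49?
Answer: 333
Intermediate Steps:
H(v) = 6 (H(v) = 6 + 2*(0*(-4)) = 6 + 2*0 = 6 + 0 = 6)
c + H(8)*49 = 39 + 6*49 = 39 + 294 = 333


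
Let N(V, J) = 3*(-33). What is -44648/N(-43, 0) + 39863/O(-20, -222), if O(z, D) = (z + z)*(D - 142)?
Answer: 654021317/1441440 ≈ 453.73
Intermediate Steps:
N(V, J) = -99
O(z, D) = 2*z*(-142 + D) (O(z, D) = (2*z)*(-142 + D) = 2*z*(-142 + D))
-44648/N(-43, 0) + 39863/O(-20, -222) = -44648/(-99) + 39863/((2*(-20)*(-142 - 222))) = -44648*(-1/99) + 39863/((2*(-20)*(-364))) = 44648/99 + 39863/14560 = 654021317/1441440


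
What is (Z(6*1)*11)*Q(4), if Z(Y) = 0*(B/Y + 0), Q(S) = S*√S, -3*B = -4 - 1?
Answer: 0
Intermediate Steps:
B = 5/3 (B = -(-4 - 1)/3 = -⅓*(-5) = 5/3 ≈ 1.6667)
Q(S) = S^(3/2)
Z(Y) = 0 (Z(Y) = 0*(5/(3*Y) + 0) = 0*(5/(3*Y)) = 0)
(Z(6*1)*11)*Q(4) = (0*11)*4^(3/2) = 0*8 = 0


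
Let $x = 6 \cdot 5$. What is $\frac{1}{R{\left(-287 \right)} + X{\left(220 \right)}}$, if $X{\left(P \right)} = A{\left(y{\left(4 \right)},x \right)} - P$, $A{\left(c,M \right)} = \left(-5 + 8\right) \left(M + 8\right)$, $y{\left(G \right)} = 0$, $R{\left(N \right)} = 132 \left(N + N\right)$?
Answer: $- \frac{1}{75874} \approx -1.318 \cdot 10^{-5}$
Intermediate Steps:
$R{\left(N \right)} = 264 N$ ($R{\left(N \right)} = 132 \cdot 2 N = 264 N$)
$x = 30$
$A{\left(c,M \right)} = 24 + 3 M$ ($A{\left(c,M \right)} = 3 \left(8 + M\right) = 24 + 3 M$)
$X{\left(P \right)} = 114 - P$ ($X{\left(P \right)} = \left(24 + 3 \cdot 30\right) - P = \left(24 + 90\right) - P = 114 - P$)
$\frac{1}{R{\left(-287 \right)} + X{\left(220 \right)}} = \frac{1}{264 \left(-287\right) + \left(114 - 220\right)} = \frac{1}{-75768 + \left(114 - 220\right)} = \frac{1}{-75768 - 106} = \frac{1}{-75874} = - \frac{1}{75874}$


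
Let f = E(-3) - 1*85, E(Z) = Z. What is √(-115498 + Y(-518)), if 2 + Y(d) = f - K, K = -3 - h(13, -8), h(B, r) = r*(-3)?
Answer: I*√115561 ≈ 339.94*I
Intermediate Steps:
h(B, r) = -3*r
K = -27 (K = -3 - (-3)*(-8) = -3 - 1*24 = -3 - 24 = -27)
f = -88 (f = -3 - 1*85 = -3 - 85 = -88)
Y(d) = -63 (Y(d) = -2 + (-88 - 1*(-27)) = -2 + (-88 + 27) = -2 - 61 = -63)
√(-115498 + Y(-518)) = √(-115498 - 63) = √(-115561) = I*√115561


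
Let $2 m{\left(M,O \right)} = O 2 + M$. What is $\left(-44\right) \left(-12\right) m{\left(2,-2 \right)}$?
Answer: $-528$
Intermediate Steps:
$m{\left(M,O \right)} = O + \frac{M}{2}$ ($m{\left(M,O \right)} = \frac{O 2 + M}{2} = \frac{2 O + M}{2} = \frac{M + 2 O}{2} = O + \frac{M}{2}$)
$\left(-44\right) \left(-12\right) m{\left(2,-2 \right)} = \left(-44\right) \left(-12\right) \left(-2 + \frac{1}{2} \cdot 2\right) = 528 \left(-2 + 1\right) = 528 \left(-1\right) = -528$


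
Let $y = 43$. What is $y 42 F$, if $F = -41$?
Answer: $-74046$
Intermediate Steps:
$y 42 F = 43 \cdot 42 \left(-41\right) = 1806 \left(-41\right) = -74046$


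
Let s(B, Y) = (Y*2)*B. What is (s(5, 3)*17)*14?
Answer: 7140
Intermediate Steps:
s(B, Y) = 2*B*Y (s(B, Y) = (2*Y)*B = 2*B*Y)
(s(5, 3)*17)*14 = ((2*5*3)*17)*14 = (30*17)*14 = 510*14 = 7140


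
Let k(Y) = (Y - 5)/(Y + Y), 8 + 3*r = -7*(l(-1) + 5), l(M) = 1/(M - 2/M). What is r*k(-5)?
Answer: -50/3 ≈ -16.667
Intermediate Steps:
r = -50/3 (r = -8/3 + (-7*(-1/(-2 + (-1)²) + 5))/3 = -8/3 + (-7*(-1/(-2 + 1) + 5))/3 = -8/3 + (-7*(-1/(-1) + 5))/3 = -8/3 + (-7*(-1*(-1) + 5))/3 = -8/3 + (-7*(1 + 5))/3 = -8/3 + (-7*6)/3 = -8/3 + (⅓)*(-42) = -8/3 - 14 = -50/3 ≈ -16.667)
k(Y) = (-5 + Y)/(2*Y) (k(Y) = (-5 + Y)/((2*Y)) = (-5 + Y)*(1/(2*Y)) = (-5 + Y)/(2*Y))
r*k(-5) = -25*(-5 - 5)/(3*(-5)) = -25*(-1)*(-10)/(3*5) = -50/3*1 = -50/3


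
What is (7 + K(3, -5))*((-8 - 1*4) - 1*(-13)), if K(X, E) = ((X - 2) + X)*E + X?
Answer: -10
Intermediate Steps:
K(X, E) = X + E*(-2 + 2*X) (K(X, E) = ((-2 + X) + X)*E + X = (-2 + 2*X)*E + X = E*(-2 + 2*X) + X = X + E*(-2 + 2*X))
(7 + K(3, -5))*((-8 - 1*4) - 1*(-13)) = (7 + (3 - 2*(-5) + 2*(-5)*3))*((-8 - 1*4) - 1*(-13)) = (7 + (3 + 10 - 30))*((-8 - 4) + 13) = (7 - 17)*(-12 + 13) = -10*1 = -10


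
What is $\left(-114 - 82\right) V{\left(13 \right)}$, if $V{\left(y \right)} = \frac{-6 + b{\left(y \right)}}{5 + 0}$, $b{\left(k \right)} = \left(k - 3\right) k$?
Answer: $- \frac{24304}{5} \approx -4860.8$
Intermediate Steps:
$b{\left(k \right)} = k \left(-3 + k\right)$ ($b{\left(k \right)} = \left(-3 + k\right) k = k \left(-3 + k\right)$)
$V{\left(y \right)} = - \frac{6}{5} + \frac{y \left(-3 + y\right)}{5}$ ($V{\left(y \right)} = \frac{-6 + y \left(-3 + y\right)}{5 + 0} = \frac{-6 + y \left(-3 + y\right)}{5} = \left(-6 + y \left(-3 + y\right)\right) \frac{1}{5} = - \frac{6}{5} + \frac{y \left(-3 + y\right)}{5}$)
$\left(-114 - 82\right) V{\left(13 \right)} = \left(-114 - 82\right) \left(- \frac{6}{5} + \frac{1}{5} \cdot 13 \left(-3 + 13\right)\right) = - 196 \left(- \frac{6}{5} + \frac{1}{5} \cdot 13 \cdot 10\right) = - 196 \left(- \frac{6}{5} + 26\right) = \left(-196\right) \frac{124}{5} = - \frac{24304}{5}$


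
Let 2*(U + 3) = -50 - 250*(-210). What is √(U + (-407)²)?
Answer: 3*√21319 ≈ 438.03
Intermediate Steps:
U = 26222 (U = -3 + (-50 - 250*(-210))/2 = -3 + (-50 + 52500)/2 = -3 + (½)*52450 = -3 + 26225 = 26222)
√(U + (-407)²) = √(26222 + (-407)²) = √(26222 + 165649) = √191871 = 3*√21319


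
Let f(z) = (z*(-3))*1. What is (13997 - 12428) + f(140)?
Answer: 1149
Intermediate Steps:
f(z) = -3*z (f(z) = -3*z*1 = -3*z)
(13997 - 12428) + f(140) = (13997 - 12428) - 3*140 = 1569 - 420 = 1149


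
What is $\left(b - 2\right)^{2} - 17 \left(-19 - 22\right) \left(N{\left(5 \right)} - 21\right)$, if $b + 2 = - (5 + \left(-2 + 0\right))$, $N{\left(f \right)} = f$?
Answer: $-11103$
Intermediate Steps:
$b = -5$ ($b = -2 - \left(5 + \left(-2 + 0\right)\right) = -2 - \left(5 - 2\right) = -2 - 3 = -5$)
$\left(b - 2\right)^{2} - 17 \left(-19 - 22\right) \left(N{\left(5 \right)} - 21\right) = \left(-5 - 2\right)^{2} - 17 \left(-19 - 22\right) \left(5 - 21\right) = \left(-7\right)^{2} - 17 \left(\left(-41\right) \left(-16\right)\right) = 49 - 11152 = -11103$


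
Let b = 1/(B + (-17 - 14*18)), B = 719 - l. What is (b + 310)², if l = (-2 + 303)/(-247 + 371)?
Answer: 296005624774596/3080139001 ≈ 96101.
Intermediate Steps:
l = 301/124 ≈ 2.4274
B = 88855/124 (B = 719 - 1*301/124 = 719 - 301/124 = 88855/124 ≈ 716.57)
b = 124/55499 (b = 1/(88855/124 + (-17 - 14*18)) = 1/(88855/124 + (-17 - 252)) = 1/(88855/124 - 269) = 1/(55499/124) = 124/55499 ≈ 0.0022343)
(b + 310)² = (124/55499 + 310)² = (17204814/55499)² = 296005624774596/3080139001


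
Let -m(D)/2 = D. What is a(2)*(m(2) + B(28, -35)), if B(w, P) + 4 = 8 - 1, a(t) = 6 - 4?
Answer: -2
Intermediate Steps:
a(t) = 2
B(w, P) = 3 (B(w, P) = -4 + (8 - 1) = -4 + 7 = 3)
m(D) = -2*D
a(2)*(m(2) + B(28, -35)) = 2*(-2*2 + 3) = 2*(-4 + 3) = 2*(-1) = -2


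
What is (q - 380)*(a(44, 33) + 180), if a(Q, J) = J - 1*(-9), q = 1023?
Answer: 142746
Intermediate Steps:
a(Q, J) = 9 + J (a(Q, J) = J + 9 = 9 + J)
(q - 380)*(a(44, 33) + 180) = (1023 - 380)*((9 + 33) + 180) = 643*(42 + 180) = 643*222 = 142746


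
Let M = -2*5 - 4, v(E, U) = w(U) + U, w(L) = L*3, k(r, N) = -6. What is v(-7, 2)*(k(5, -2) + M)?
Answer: -160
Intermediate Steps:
w(L) = 3*L
v(E, U) = 4*U (v(E, U) = 3*U + U = 4*U)
M = -14 (M = -10 - 4 = -14)
v(-7, 2)*(k(5, -2) + M) = (4*2)*(-6 - 14) = 8*(-20) = -160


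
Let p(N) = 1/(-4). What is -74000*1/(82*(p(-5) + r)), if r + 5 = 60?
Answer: -148000/8979 ≈ -16.483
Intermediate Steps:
r = 55 (r = -5 + 60 = 55)
p(N) = -¼
-74000*1/(82*(p(-5) + r)) = -74000*1/(82*(-¼ + 55)) = -74000/(82*(219/4)) = -74000/8979/2 = -74000*2/8979 = -148000/8979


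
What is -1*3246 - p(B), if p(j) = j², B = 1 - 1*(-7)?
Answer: -3310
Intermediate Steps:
B = 8 (B = 1 + 7 = 8)
-1*3246 - p(B) = -1*3246 - 1*8² = -3246 - 1*64 = -3246 - 64 = -3310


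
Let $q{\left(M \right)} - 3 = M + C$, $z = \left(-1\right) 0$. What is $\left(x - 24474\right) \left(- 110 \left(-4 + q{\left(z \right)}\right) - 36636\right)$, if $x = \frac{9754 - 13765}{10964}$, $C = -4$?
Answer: $\frac{4841603534721}{5482} \approx 8.8318 \cdot 10^{8}$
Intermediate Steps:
$z = 0$
$q{\left(M \right)} = -1 + M$ ($q{\left(M \right)} = 3 + \left(M - 4\right) = 3 + \left(-4 + M\right) = -1 + M$)
$x = - \frac{4011}{10964}$ ($x = \left(9754 - 13765\right) \frac{1}{10964} = \left(-4011\right) \frac{1}{10964} = - \frac{4011}{10964} \approx -0.36583$)
$\left(x - 24474\right) \left(- 110 \left(-4 + q{\left(z \right)}\right) - 36636\right) = \left(- \frac{4011}{10964} - 24474\right) \left(- 110 \left(-4 + \left(-1 + 0\right)\right) - 36636\right) = - \frac{268336947 \left(- 110 \left(-4 - 1\right) - 36636\right)}{10964} = - \frac{268336947 \left(\left(-110\right) \left(-5\right) - 36636\right)}{10964} = - \frac{268336947 \left(550 - 36636\right)}{10964} = \left(- \frac{268336947}{10964}\right) \left(-36086\right) = \frac{4841603534721}{5482}$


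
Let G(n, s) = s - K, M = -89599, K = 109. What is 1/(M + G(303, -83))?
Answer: -1/89791 ≈ -1.1137e-5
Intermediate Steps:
G(n, s) = -109 + s (G(n, s) = s - 1*109 = s - 109 = -109 + s)
1/(M + G(303, -83)) = 1/(-89599 + (-109 - 83)) = 1/(-89599 - 192) = 1/(-89791) = -1/89791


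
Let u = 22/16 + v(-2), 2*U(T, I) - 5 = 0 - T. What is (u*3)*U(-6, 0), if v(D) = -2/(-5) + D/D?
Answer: 3663/80 ≈ 45.787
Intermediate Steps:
v(D) = 7/5 (v(D) = -2*(-1/5) + 1 = 2/5 + 1 = 7/5)
U(T, I) = 5/2 - T/2 (U(T, I) = 5/2 + (0 - T)/2 = 5/2 + (-T)/2 = 5/2 - T/2)
u = 111/40 (u = 22/16 + 7/5 = 22*(1/16) + 7/5 = 11/8 + 7/5 = 111/40 ≈ 2.7750)
(u*3)*U(-6, 0) = ((111/40)*3)*(5/2 - 1/2*(-6)) = 333*(5/2 + 3)/40 = (333/40)*(11/2) = 3663/80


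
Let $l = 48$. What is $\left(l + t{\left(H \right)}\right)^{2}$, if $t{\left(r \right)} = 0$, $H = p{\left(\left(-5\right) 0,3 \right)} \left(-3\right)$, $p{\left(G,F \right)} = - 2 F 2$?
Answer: $2304$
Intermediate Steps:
$p{\left(G,F \right)} = - 4 F$
$H = 36$ ($H = \left(-4\right) 3 \left(-3\right) = \left(-12\right) \left(-3\right) = 36$)
$\left(l + t{\left(H \right)}\right)^{2} = \left(48 + 0\right)^{2} = 48^{2} = 2304$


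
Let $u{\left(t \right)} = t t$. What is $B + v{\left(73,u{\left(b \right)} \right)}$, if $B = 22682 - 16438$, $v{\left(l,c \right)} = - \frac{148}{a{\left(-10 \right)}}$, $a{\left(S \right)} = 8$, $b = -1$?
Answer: $\frac{12451}{2} \approx 6225.5$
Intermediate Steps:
$u{\left(t \right)} = t^{2}$
$v{\left(l,c \right)} = - \frac{37}{2}$ ($v{\left(l,c \right)} = - \frac{148}{8} = \left(-148\right) \frac{1}{8} = - \frac{37}{2}$)
$B = 6244$ ($B = 22682 - 16438 = 6244$)
$B + v{\left(73,u{\left(b \right)} \right)} = 6244 - \frac{37}{2} = \frac{12451}{2}$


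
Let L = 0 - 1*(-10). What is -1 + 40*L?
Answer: 399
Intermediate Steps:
L = 10 (L = 0 + 10 = 10)
-1 + 40*L = -1 + 40*10 = -1 + 400 = 399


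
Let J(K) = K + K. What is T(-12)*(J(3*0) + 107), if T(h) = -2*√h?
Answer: -428*I*√3 ≈ -741.32*I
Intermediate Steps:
J(K) = 2*K
T(-12)*(J(3*0) + 107) = (-4*I*√3)*(2*(3*0) + 107) = (-4*I*√3)*(2*0 + 107) = (-4*I*√3)*(0 + 107) = -4*I*√3*107 = -428*I*√3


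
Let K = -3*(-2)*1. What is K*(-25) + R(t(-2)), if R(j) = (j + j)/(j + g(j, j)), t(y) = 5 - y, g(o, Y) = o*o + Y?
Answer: -1348/9 ≈ -149.78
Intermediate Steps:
g(o, Y) = Y + o² (g(o, Y) = o² + Y = Y + o²)
R(j) = 2*j/(j² + 2*j) (R(j) = (j + j)/(j + (j + j²)) = (2*j)/(j² + 2*j) = 2*j/(j² + 2*j))
K = 6 (K = 6*1 = 6)
K*(-25) + R(t(-2)) = 6*(-25) + 2/(2 + (5 - 1*(-2))) = -150 + 2/(2 + (5 + 2)) = -150 + 2/(2 + 7) = -150 + 2/9 = -1348/9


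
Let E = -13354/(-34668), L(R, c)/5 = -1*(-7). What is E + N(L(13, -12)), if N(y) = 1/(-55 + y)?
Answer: 58103/173340 ≈ 0.33520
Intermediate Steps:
L(R, c) = 35 (L(R, c) = 5*(-1*(-7)) = 5*7 = 35)
E = 6677/17334 (E = -13354*(-1/34668) = 6677/17334 ≈ 0.38520)
E + N(L(13, -12)) = 6677/17334 + 1/(-55 + 35) = 6677/17334 + 1/(-20) = 6677/17334 - 1/20 = 58103/173340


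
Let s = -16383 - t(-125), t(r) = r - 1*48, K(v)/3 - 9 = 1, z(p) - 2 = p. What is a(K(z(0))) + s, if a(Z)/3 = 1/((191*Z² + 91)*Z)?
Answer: -27879741099/1719910 ≈ -16210.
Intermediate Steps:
z(p) = 2 + p
K(v) = 30 (K(v) = 27 + 3*1 = 27 + 3 = 30)
t(r) = -48 + r (t(r) = r - 48 = -48 + r)
s = -16210 (s = -16383 - (-48 - 125) = -16383 - 1*(-173) = -16383 + 173 = -16210)
a(Z) = 3/(Z*(91 + 191*Z²)) (a(Z) = 3*(1/((191*Z² + 91)*Z)) = 3*(1/((91 + 191*Z²)*Z)) = 3*(1/(Z*(91 + 191*Z²))) = 3/(Z*(91 + 191*Z²)))
a(K(z(0))) + s = 3/(30*(91 + 191*30²)) - 16210 = 3*(1/30)/(91 + 191*900) - 16210 = 3*(1/30)/(91 + 171900) - 16210 = 3*(1/30)/171991 - 16210 = 3*(1/30)*(1/171991) - 16210 = 1/1719910 - 16210 = -27879741099/1719910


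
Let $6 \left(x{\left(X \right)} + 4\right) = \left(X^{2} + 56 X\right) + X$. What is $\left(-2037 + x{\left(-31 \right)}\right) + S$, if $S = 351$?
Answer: $- \frac{5473}{3} \approx -1824.3$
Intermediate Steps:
$x{\left(X \right)} = -4 + \frac{X^{2}}{6} + \frac{19 X}{2}$ ($x{\left(X \right)} = -4 + \frac{\left(X^{2} + 56 X\right) + X}{6} = -4 + \frac{X^{2} + 57 X}{6} = -4 + \left(\frac{X^{2}}{6} + \frac{19 X}{2}\right) = -4 + \frac{X^{2}}{6} + \frac{19 X}{2}$)
$\left(-2037 + x{\left(-31 \right)}\right) + S = \left(-2037 + \left(-4 + \frac{\left(-31\right)^{2}}{6} + \frac{19}{2} \left(-31\right)\right)\right) + 351 = \left(-2037 - \frac{415}{3}\right) + 351 = - \frac{6526}{3} + 351 = - \frac{5473}{3}$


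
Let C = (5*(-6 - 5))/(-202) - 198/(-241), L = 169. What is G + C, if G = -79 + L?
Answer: 4434631/48682 ≈ 91.094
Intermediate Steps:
G = 90 (G = -79 + 169 = 90)
C = 53251/48682 (C = (5*(-11))*(-1/202) - 198*(-1/241) = -55*(-1/202) + 198/241 = 55/202 + 198/241 = 53251/48682 ≈ 1.0939)
G + C = 90 + 53251/48682 = 4434631/48682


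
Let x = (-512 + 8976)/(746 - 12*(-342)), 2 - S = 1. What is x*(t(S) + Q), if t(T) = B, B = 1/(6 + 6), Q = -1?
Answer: -11638/7275 ≈ -1.5997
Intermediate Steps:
S = 1 (S = 2 - 1*1 = 2 - 1 = 1)
B = 1/12 ≈ 0.083333
t(T) = 1/12
x = 4232/2425 (x = 8464/(746 + 4104) = 8464/4850 = 8464*(1/4850) = 4232/2425 ≈ 1.7452)
x*(t(S) + Q) = 4232*(1/12 - 1)/2425 = (4232/2425)*(-11/12) = -11638/7275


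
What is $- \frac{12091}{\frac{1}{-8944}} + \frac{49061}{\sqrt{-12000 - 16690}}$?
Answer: $108141904 - \frac{49061 i \sqrt{28690}}{28690} \approx 1.0814 \cdot 10^{8} - 289.65 i$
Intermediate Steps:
$- \frac{12091}{\frac{1}{-8944}} + \frac{49061}{\sqrt{-12000 - 16690}} = - \frac{12091}{- \frac{1}{8944}} + \frac{49061}{\sqrt{-28690}} = \left(-12091\right) \left(-8944\right) + \frac{49061}{i \sqrt{28690}} = 108141904 + 49061 \left(- \frac{i \sqrt{28690}}{28690}\right) = 108141904 - \frac{49061 i \sqrt{28690}}{28690}$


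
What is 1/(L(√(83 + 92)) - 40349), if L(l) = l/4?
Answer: -645584/26048668641 - 20*√7/26048668641 ≈ -2.4786e-5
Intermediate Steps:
L(l) = l/4 (L(l) = l*(¼) = l/4)
1/(L(√(83 + 92)) - 40349) = 1/(√(83 + 92)/4 - 40349) = 1/(√175/4 - 40349) = 1/((5*√7)/4 - 40349) = 1/(5*√7/4 - 40349) = 1/(-40349 + 5*√7/4)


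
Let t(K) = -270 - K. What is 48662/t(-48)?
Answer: -24331/111 ≈ -219.20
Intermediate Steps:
48662/t(-48) = 48662/(-270 - 1*(-48)) = 48662/(-270 + 48) = 48662/(-222) = 48662*(-1/222) = -24331/111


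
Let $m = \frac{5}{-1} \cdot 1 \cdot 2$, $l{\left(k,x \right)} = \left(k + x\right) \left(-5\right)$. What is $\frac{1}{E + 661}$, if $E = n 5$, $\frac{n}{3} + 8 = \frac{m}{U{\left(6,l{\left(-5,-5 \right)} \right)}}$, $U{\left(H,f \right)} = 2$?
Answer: $\frac{1}{466} \approx 0.0021459$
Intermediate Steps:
$l{\left(k,x \right)} = - 5 k - 5 x$
$m = -10$ ($m = 5 \left(-1\right) 1 \cdot 2 = \left(-5\right) 1 \cdot 2 = \left(-5\right) 2 = -10$)
$n = -39$ ($n = -24 + 3 \left(- \frac{10}{2}\right) = -24 + 3 \left(\left(-10\right) \frac{1}{2}\right) = -24 + 3 \left(-5\right) = -24 - 15 = -39$)
$E = -195$ ($E = \left(-39\right) 5 = -195$)
$\frac{1}{E + 661} = \frac{1}{-195 + 661} = \frac{1}{466}$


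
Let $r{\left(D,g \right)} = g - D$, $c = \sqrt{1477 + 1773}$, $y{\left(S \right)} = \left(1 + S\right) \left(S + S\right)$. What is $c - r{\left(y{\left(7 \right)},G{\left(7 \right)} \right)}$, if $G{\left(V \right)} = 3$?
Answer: $109 + 5 \sqrt{130} \approx 166.01$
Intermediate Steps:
$y{\left(S \right)} = 2 S \left(1 + S\right)$ ($y{\left(S \right)} = \left(1 + S\right) 2 S = 2 S \left(1 + S\right)$)
$c = 5 \sqrt{130}$ ($c = \sqrt{3250} = 5 \sqrt{130} \approx 57.009$)
$c - r{\left(y{\left(7 \right)},G{\left(7 \right)} \right)} = 5 \sqrt{130} - \left(3 - 2 \cdot 7 \left(1 + 7\right)\right) = 5 \sqrt{130} - \left(3 - 2 \cdot 7 \cdot 8\right) = 5 \sqrt{130} - \left(3 - 112\right) = 5 \sqrt{130} - -109 = 5 \sqrt{130} + 109 = 109 + 5 \sqrt{130}$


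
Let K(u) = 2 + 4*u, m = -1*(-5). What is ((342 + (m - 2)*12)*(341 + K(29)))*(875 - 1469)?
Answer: -103060188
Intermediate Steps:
m = 5
((342 + (m - 2)*12)*(341 + K(29)))*(875 - 1469) = ((342 + (5 - 2)*12)*(341 + (2 + 4*29)))*(875 - 1469) = ((342 + 3*12)*(341 + (2 + 116)))*(-594) = ((342 + 36)*(341 + 118))*(-594) = (378*459)*(-594) = 173502*(-594) = -103060188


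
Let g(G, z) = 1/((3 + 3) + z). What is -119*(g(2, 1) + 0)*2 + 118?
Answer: 84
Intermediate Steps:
g(G, z) = 1/(6 + z)
-119*(g(2, 1) + 0)*2 + 118 = -119*(1/(6 + 1) + 0)*2 + 118 = -119*(1/7 + 0)*2 + 118 = -119*(⅐ + 0)*2 + 118 = -17*2 + 118 = -119*2/7 + 118 = -34 + 118 = 84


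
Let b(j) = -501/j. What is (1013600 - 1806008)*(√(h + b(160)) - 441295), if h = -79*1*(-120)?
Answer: 349685688360 - 99051*√15162990/5 ≈ 3.4961e+11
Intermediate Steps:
h = 9480 (h = -79*(-120) = 9480)
(1013600 - 1806008)*(√(h + b(160)) - 441295) = (1013600 - 1806008)*(√(9480 - 501/160) - 441295) = -792408*(√(9480 - 501*1/160) - 441295) = -792408*(√(9480 - 501/160) - 441295) = -792408*(√(1516299/160) - 441295) = -792408*(√15162990/40 - 441295) = -792408*(-441295 + √15162990/40) = 349685688360 - 99051*√15162990/5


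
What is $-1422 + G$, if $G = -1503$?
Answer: $-2925$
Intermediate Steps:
$-1422 + G = -1422 - 1503 = -2925$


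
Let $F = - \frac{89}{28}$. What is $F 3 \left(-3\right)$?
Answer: $\frac{801}{28} \approx 28.607$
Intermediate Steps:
$F = - \frac{89}{28}$ ($F = \left(-89\right) \frac{1}{28} = - \frac{89}{28} \approx -3.1786$)
$F 3 \left(-3\right) = - \frac{89 \cdot 3 \left(-3\right)}{28} = \left(- \frac{89}{28}\right) \left(-9\right) = \frac{801}{28}$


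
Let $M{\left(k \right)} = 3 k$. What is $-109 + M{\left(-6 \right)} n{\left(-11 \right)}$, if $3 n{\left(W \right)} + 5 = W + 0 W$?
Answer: $-13$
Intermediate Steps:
$n{\left(W \right)} = - \frac{5}{3} + \frac{W}{3}$ ($n{\left(W \right)} = - \frac{5}{3} + \frac{W + 0 W}{3} = - \frac{5}{3} + \frac{W + 0}{3} = - \frac{5}{3} + \frac{W}{3}$)
$-109 + M{\left(-6 \right)} n{\left(-11 \right)} = -109 + 3 \left(-6\right) \left(- \frac{5}{3} + \frac{1}{3} \left(-11\right)\right) = -109 - 18 \left(- \frac{5}{3} - \frac{11}{3}\right) = -109 - -96 = -109 + 96 = -13$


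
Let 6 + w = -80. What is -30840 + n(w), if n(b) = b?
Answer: -30926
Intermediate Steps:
w = -86 (w = -6 - 80 = -86)
-30840 + n(w) = -30840 - 86 = -30926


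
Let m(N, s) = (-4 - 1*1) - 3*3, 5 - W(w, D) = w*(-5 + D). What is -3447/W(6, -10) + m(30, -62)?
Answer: -4777/95 ≈ -50.284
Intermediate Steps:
W(w, D) = 5 - w*(-5 + D)
m(N, s) = -14 (m(N, s) = (-4 - 1) - 9 = -5 - 9 = -14)
-3447/W(6, -10) + m(30, -62) = -3447/(5 + 5*6 - 1*(-10)*6) - 14 = -3447/(5 + 30 + 60) - 14 = -3447/95 - 14 = -4777/95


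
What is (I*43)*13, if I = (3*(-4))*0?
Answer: 0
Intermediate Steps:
I = 0 (I = -12*0 = 0)
(I*43)*13 = (0*43)*13 = 0*13 = 0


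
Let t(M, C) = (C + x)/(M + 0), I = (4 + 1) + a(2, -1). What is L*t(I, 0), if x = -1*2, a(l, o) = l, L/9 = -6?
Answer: 108/7 ≈ 15.429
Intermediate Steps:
L = -54 (L = 9*(-6) = -54)
x = -2
I = 7 (I = (4 + 1) + 2 = 5 + 2 = 7)
t(M, C) = (-2 + C)/M (t(M, C) = (C - 2)/(M + 0) = (-2 + C)/M)
L*t(I, 0) = -54*(-2 + 0)/7 = -54*(-2)/7 = -54*(-2/7) = 108/7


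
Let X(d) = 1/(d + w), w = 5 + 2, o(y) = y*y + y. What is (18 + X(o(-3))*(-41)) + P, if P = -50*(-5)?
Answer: 3443/13 ≈ 264.85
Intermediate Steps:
o(y) = y + y**2 (o(y) = y**2 + y = y + y**2)
w = 7
X(d) = 1/(7 + d) (X(d) = 1/(d + 7) = 1/(7 + d))
P = 250
(18 + X(o(-3))*(-41)) + P = (18 - 41/(7 - 3*(1 - 3))) + 250 = (18 - 41/(7 - 3*(-2))) + 250 = (18 - 41/(7 + 6)) + 250 = (18 - 41/13) + 250 = 193/13 + 250 = 3443/13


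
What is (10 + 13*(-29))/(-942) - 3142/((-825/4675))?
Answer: 16772363/942 ≈ 17805.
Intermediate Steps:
(10 + 13*(-29))/(-942) - 3142/((-825/4675)) = (10 - 377)*(-1/942) - 3142/((-825*1/4675)) = -367*(-1/942) - 3142/(-3/17) = 367/942 - 3142*(-17/3) = 367/942 + 53414/3 = 16772363/942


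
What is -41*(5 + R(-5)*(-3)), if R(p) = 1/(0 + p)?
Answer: -1148/5 ≈ -229.60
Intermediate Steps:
R(p) = 1/p
-41*(5 + R(-5)*(-3)) = -41*(5 - 3/(-5)) = -41*(5 - ⅕*(-3)) = -41*(5 + ⅗) = -41*28/5 = -1148/5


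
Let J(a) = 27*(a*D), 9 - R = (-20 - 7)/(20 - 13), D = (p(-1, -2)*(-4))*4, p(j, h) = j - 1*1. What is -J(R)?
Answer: -77760/7 ≈ -11109.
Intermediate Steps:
p(j, h) = -1 + j (p(j, h) = j - 1 = -1 + j)
D = 32 (D = ((-1 - 1)*(-4))*4 = -2*(-4)*4 = 8*4 = 32)
R = 90/7 (R = 9 - (-20 - 7)/(20 - 13) = 9 - (-27)/7 = 9 - 1*(-27/7) = 9 + 27/7 = 90/7 ≈ 12.857)
J(a) = 864*a (J(a) = 27*(a*32) = 27*(32*a) = 864*a)
-J(R) = -864*90/7 = -1*77760/7 = -77760/7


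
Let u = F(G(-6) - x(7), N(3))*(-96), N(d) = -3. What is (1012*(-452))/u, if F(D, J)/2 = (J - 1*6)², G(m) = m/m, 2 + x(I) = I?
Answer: 28589/972 ≈ 29.413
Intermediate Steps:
x(I) = -2 + I
G(m) = 1
F(D, J) = 2*(-6 + J)² (F(D, J) = 2*(J - 1*6)² = 2*(J - 6)² = 2*(-6 + J)²)
u = -15552 (u = (2*(-6 - 3)²)*(-96) = (2*(-9)²)*(-96) = (2*81)*(-96) = 162*(-96) = -15552)
(1012*(-452))/u = (1012*(-452))/(-15552) = -457424*(-1/15552) = 28589/972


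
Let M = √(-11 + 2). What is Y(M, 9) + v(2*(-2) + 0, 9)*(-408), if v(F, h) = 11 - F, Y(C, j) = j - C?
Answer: -6111 - 3*I ≈ -6111.0 - 3.0*I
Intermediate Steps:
M = 3*I (M = √(-9) = 3*I ≈ 3.0*I)
Y(M, 9) + v(2*(-2) + 0, 9)*(-408) = (9 - 3*I) + (11 - (2*(-2) + 0))*(-408) = (9 - 3*I) + (11 - (-4 + 0))*(-408) = (9 - 3*I) + (11 - 1*(-4))*(-408) = (9 - 3*I) + (11 + 4)*(-408) = (9 - 3*I) + 15*(-408) = (9 - 3*I) - 6120 = -6111 - 3*I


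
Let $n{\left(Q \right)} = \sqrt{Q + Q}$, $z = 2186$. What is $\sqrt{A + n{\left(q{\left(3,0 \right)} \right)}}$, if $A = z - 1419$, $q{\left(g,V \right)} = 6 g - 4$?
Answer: $\sqrt{767 + 2 \sqrt{7}} \approx 27.79$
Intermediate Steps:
$q{\left(g,V \right)} = -4 + 6 g$
$A = 767$ ($A = 2186 - 1419 = 767$)
$n{\left(Q \right)} = \sqrt{2} \sqrt{Q}$ ($n{\left(Q \right)} = \sqrt{2 Q} = \sqrt{2} \sqrt{Q}$)
$\sqrt{A + n{\left(q{\left(3,0 \right)} \right)}} = \sqrt{767 + \sqrt{2} \sqrt{-4 + 6 \cdot 3}} = \sqrt{767 + \sqrt{2} \sqrt{-4 + 18}} = \sqrt{767 + \sqrt{2} \sqrt{14}} = \sqrt{767 + 2 \sqrt{7}}$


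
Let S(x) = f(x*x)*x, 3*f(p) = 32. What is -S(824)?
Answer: -26368/3 ≈ -8789.3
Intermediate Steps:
f(p) = 32/3 (f(p) = (⅓)*32 = 32/3)
S(x) = 32*x/3
-S(824) = -32*824/3 = -1*26368/3 = -26368/3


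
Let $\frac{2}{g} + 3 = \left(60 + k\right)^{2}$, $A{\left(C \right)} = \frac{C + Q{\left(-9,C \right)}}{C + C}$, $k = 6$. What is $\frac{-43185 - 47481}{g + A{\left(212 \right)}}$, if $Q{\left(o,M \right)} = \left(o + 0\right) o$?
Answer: $- \frac{167339697552}{1276277} \approx -1.3112 \cdot 10^{5}$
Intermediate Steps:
$Q{\left(o,M \right)} = o^{2}$ ($Q{\left(o,M \right)} = o o = o^{2}$)
$A{\left(C \right)} = \frac{81 + C}{2 C}$ ($A{\left(C \right)} = \frac{C + \left(-9\right)^{2}}{C + C} = \frac{C + 81}{2 C} = \left(81 + C\right) \frac{1}{2 C} = \frac{81 + C}{2 C}$)
$g = \frac{2}{4353}$ ($g = \frac{2}{-3 + \left(60 + 6\right)^{2}} = \frac{2}{-3 + 66^{2}} = \frac{2}{-3 + 4356} = \frac{2}{4353} \approx 0.00045945$)
$\frac{-43185 - 47481}{g + A{\left(212 \right)}} = \frac{-43185 - 47481}{\frac{2}{4353} + \frac{81 + 212}{2 \cdot 212}} = - \frac{90666}{\frac{2}{4353} + \frac{1}{2} \cdot \frac{1}{212} \cdot 293} = - \frac{90666}{\frac{2}{4353} + \frac{293}{424}} = - \frac{90666}{\frac{1276277}{1845672}} = \left(-90666\right) \frac{1845672}{1276277} = - \frac{167339697552}{1276277}$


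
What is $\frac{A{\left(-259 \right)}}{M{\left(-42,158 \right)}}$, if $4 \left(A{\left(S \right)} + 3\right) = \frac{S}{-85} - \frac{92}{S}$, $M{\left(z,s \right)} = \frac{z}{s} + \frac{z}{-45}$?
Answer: $- \frac{44859123}{13931092} \approx -3.2201$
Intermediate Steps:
$M{\left(z,s \right)} = - \frac{z}{45} + \frac{z}{s}$ ($M{\left(z,s \right)} = \frac{z}{s} + z \left(- \frac{1}{45}\right) = \frac{z}{s} - \frac{z}{45} = - \frac{z}{45} + \frac{z}{s}$)
$A{\left(S \right)} = -3 - \frac{23}{S} - \frac{S}{340}$ ($A{\left(S \right)} = -3 + \frac{\frac{S}{-85} - \frac{92}{S}}{4} = -3 + \frac{S \left(- \frac{1}{85}\right) - \frac{92}{S}}{4} = -3 + \frac{- \frac{S}{85} - \frac{92}{S}}{4} = -3 + \frac{- \frac{92}{S} - \frac{S}{85}}{4} = -3 - \left(\frac{23}{S} + \frac{S}{340}\right) = -3 - \frac{23}{S} - \frac{S}{340}$)
$\frac{A{\left(-259 \right)}}{M{\left(-42,158 \right)}} = \frac{-3 - \frac{23}{-259} - - \frac{259}{340}}{\left(- \frac{1}{45}\right) \left(-42\right) - \frac{42}{158}} = \frac{-3 - - \frac{23}{259} + \frac{259}{340}}{\frac{14}{15} - \frac{21}{79}} = \frac{-3 + \frac{23}{259} + \frac{259}{340}}{\frac{14}{15} - \frac{21}{79}} = - \frac{189279}{88060 \cdot \frac{791}{1185}} = \left(- \frac{189279}{88060}\right) \frac{1185}{791} = - \frac{44859123}{13931092}$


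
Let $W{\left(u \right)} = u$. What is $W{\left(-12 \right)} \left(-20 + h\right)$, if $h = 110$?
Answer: $-1080$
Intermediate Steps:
$W{\left(-12 \right)} \left(-20 + h\right) = - 12 \left(-20 + 110\right) = \left(-12\right) 90 = -1080$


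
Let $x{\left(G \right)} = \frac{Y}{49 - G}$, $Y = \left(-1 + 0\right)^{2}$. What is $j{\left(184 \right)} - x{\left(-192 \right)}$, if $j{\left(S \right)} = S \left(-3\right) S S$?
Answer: $- \frac{4503931393}{241} \approx -1.8689 \cdot 10^{7}$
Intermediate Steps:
$Y = 1$ ($Y = \left(-1\right)^{2} = 1$)
$x{\left(G \right)} = \frac{1}{49 - G}$ ($x{\left(G \right)} = 1 \frac{1}{49 - G} = \frac{1}{49 - G}$)
$j{\left(S \right)} = - 3 S^{3}$ ($j{\left(S \right)} = - 3 S S^{2} = - 3 S^{3}$)
$j{\left(184 \right)} - x{\left(-192 \right)} = - 3 \cdot 184^{3} - - \frac{1}{-49 - 192} = \left(-3\right) 6229504 - - \frac{1}{-241} = -18688512 - \left(-1\right) \left(- \frac{1}{241}\right) = -18688512 - \frac{1}{241} = - \frac{4503931393}{241}$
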